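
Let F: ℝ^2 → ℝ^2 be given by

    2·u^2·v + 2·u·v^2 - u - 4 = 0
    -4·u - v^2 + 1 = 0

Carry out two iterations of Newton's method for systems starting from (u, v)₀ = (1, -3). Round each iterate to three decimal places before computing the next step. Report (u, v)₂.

(-4.130, -4.513)

At (1, -3): F = (7.000, -12.000).
Jacobian J = [[4·u·v + 2·v^2 - 1, 2·u^2 + 4·u·v], [-4, -2·v]].
At the point, J = [[5.000, -10.000], [-4.000, 6.000]] (det J = -10.000).
Solving J·Δ = −F gives Δ = (-7.800, -3.200).
Then the next iterate is (u, v)₁ = (-6.800, -6.200).
Round to (-6.800, -6.200) and repeat: F = (-1093.360, -10.240), J = [[244.520, 261.120], [-4.000, 12.400]].
Δ = (2.670, 1.687), so (u, v)₂ = (-4.130, -4.513).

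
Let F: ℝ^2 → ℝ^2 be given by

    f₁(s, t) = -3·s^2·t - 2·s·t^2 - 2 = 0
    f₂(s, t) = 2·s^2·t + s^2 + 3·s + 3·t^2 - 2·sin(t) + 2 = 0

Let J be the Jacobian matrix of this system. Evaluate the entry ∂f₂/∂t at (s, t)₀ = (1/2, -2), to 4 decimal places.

∂f₂/∂t = 2·s^2 + 6·t - 2·cos(t).
At (1/2, -2) this is -10.6677.

-10.6677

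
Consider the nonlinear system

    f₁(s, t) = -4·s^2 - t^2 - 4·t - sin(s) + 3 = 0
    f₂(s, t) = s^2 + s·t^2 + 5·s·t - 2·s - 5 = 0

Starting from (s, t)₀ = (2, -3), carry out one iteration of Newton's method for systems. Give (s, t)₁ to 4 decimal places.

(0.5749, -8.6498)

At (2, -3): F = (-10.909297, -17.0000).
Jacobian J = [[-8·s - cos(s), -2·t - 4], [2·s + t^2 + 5·t - 2, 2·s·t + 5·s]].
At the point, J = [[-15.583853, 2.0000], [-4.0000, -2.0000]] (det J = 39.167706).
Solving J·Δ = −F gives Δ = (-1.4251, -5.6498).
Then the next iterate is (s, t)₁ = (0.5749, -8.6498).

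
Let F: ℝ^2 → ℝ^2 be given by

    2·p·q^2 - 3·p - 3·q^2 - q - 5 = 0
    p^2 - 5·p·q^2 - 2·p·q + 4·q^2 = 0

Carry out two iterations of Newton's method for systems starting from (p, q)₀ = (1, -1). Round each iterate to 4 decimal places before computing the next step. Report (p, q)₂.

(3.4575, 3.4766)

At (1, -1): F = (-8.0000, 2.0000).
Jacobian J = [[2·q^2 - 3, 4·p·q - 6·q - 1], [2·p - 5·q^2 - 2·q, -10·p·q - 2·p + 8·q]].
At the point, J = [[-1.0000, 1.0000], [-1.0000, 0.0000]] (det J = 1.0000).
Solving J·Δ = −F gives Δ = (2.0000, 10.0000).
Then the next iterate is (p, q)₁ = (3.0000, 9.0000).
Round to (3.0000, 9.0000) and repeat: F = (220.0000, -936.0000), J = [[159.0000, 53.0000], [-417.0000, -204.0000]].
Δ = (0.4575, -5.5234), so (p, q)₂ = (3.4575, 3.4766).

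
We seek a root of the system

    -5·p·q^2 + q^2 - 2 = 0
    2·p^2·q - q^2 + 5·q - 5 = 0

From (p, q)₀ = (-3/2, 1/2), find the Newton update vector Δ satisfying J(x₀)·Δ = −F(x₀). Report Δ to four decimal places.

(-0.3571, -0.0672)

At (-3/2, 1/2): F = (0.1250, -0.5000).
Jacobian J = [[-5·q^2, -10·p·q + 2·q], [4·p·q, 2·p^2 - 2·q + 5]].
At the point, J = [[-1.2500, 8.5000], [-3.0000, 8.5000]] (det J = 14.8750).
Solving J·Δ = −F gives Δ = (-0.3571, -0.0672).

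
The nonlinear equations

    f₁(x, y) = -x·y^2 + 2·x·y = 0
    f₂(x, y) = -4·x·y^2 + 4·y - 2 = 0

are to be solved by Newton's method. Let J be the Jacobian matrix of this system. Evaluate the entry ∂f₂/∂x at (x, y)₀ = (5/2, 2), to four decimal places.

∂f₂/∂x = -4·y^2.
At (5/2, 2) this is -16.0000.

-16.0000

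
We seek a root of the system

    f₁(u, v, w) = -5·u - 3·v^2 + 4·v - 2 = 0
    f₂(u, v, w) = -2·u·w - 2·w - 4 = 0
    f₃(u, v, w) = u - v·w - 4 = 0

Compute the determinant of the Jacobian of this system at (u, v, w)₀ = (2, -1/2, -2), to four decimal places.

J = [[-5, -6·v + 4, 0], [-2·w, 0, -2·u - 2], [1, -w, -v]].
At the point, J = [[-5.0000, 7.0000, 0.0000], [4.0000, 0.0000, -6.0000], [1.0000, 2.0000, 0.5000]].
det J = -116.0000.

-116.0000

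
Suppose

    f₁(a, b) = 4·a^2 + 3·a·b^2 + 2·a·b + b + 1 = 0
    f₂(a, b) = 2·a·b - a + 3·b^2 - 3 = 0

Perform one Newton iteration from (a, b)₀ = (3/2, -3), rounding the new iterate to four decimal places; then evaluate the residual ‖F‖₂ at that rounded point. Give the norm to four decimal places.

At (3/2, -3): F = (38.5000, 13.5000).
Jacobian J = [[8·a + 3·b^2 + 2·b, 6·a·b + 2·a + 1], [2·b - 1, 2·a + 6·b]].
At the point, J = [[33.0000, -23.0000], [-7.0000, -15.0000]] (det J = -656.0000).
Solving J·Δ = −F gives Δ = (-0.4070, 1.0899).
Then the next iterate is (a, b)₁ = (1.0930, -1.9101).
Re-evaluating at (1.0930, -1.9101): F = (11.656390, 2.676967), so ‖F‖₂ = 11.9598.

11.9598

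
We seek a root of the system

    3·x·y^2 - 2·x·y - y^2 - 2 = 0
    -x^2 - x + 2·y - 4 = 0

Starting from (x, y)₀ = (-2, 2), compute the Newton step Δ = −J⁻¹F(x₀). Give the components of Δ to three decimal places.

(1.045, -0.568)

At (-2, 2): F = (-22.000, -2.000).
Jacobian J = [[3·y^2 - 2·y, 6·x·y - 2·x - 2·y], [-2·x - 1, 2]].
At the point, J = [[8.000, -24.000], [3.000, 2.000]] (det J = 88.000).
Solving J·Δ = −F gives Δ = (1.045, -0.568).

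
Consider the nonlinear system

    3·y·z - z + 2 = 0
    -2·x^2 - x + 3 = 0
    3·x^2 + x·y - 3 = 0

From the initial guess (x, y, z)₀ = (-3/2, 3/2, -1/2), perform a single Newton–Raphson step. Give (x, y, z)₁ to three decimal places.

(-1.500, 2.500, -0.143)

At (-3/2, 3/2, -1/2): F = (0.250, 0.000, 1.500).
Jacobian J = [[0, 3·z, 3·y - 1], [-4·x - 1, 0, 0], [6·x + y, x, 0]].
At the point, J = [[0.000, -1.500, 3.500], [5.000, 0.000, 0.000], [-7.500, -1.500, 0.000]] (det J = -26.250).
Solving J·Δ = −F gives Δ = (0.000, 1.000, 0.357).
Then the next iterate is (x, y, z)₁ = (-1.500, 2.500, -0.143).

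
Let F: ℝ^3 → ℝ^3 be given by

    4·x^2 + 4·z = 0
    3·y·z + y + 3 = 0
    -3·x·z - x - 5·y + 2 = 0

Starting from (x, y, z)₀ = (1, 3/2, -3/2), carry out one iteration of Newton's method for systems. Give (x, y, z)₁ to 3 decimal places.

(1.157, 1.097, -1.313)

At (1, 3/2, -3/2): F = (-2.000, -2.250, -2.000).
Jacobian J = [[8·x, 0, 4], [0, 3·z + 1, 3·y], [-3·z - 1, -5, -3·x]].
At the point, J = [[8.000, 0.000, 4.000], [0.000, -3.500, 4.500], [3.500, -5.000, -3.000]] (det J = 313.000).
Solving J·Δ = −F gives Δ = (0.157, -0.403, 0.187).
Then the next iterate is (x, y, z)₁ = (1.157, 1.097, -1.313).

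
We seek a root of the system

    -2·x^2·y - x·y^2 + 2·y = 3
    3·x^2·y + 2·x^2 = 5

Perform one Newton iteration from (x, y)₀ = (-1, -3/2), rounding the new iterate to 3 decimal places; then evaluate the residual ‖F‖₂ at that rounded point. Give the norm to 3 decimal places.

218.110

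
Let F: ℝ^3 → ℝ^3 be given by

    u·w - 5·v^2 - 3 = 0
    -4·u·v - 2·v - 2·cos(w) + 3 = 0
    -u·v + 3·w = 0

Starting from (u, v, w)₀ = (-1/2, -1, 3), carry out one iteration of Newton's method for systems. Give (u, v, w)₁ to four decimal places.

(-1.5566, 0.1335, 0.3300)

At (-1/2, -1, 3): F = (-9.5000, 4.979985, 8.5000).
Jacobian J = [[w, -10·v, u], [-4·v, -4·u - 2, 2·sin(w)], [-v, -u, 3]].
At the point, J = [[3.0000, 10.0000, -0.5000], [4.0000, 0.0000, 0.282240], [1.0000, 0.5000, 3.0000]] (det J = -118.600960).
Solving J·Δ = −F gives Δ = (-1.0566, 1.1335, -2.6700).
Then the next iterate is (u, v, w)₁ = (-1.5566, 0.1335, 0.3300).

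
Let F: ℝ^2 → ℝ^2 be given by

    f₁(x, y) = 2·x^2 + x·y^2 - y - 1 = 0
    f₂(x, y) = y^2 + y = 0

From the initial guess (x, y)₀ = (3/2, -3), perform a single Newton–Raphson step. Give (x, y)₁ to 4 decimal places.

At (3/2, -3): F = (20.0000, 6.0000).
Jacobian J = [[4·x + y^2, 2·x·y - 1], [0, 2·y + 1]].
At the point, J = [[15.0000, -10.0000], [0.0000, -5.0000]] (det J = -75.0000).
Solving J·Δ = −F gives Δ = (-0.5333, 1.2000).
Then the next iterate is (x, y)₁ = (0.9667, -1.8000).

(0.9667, -1.8000)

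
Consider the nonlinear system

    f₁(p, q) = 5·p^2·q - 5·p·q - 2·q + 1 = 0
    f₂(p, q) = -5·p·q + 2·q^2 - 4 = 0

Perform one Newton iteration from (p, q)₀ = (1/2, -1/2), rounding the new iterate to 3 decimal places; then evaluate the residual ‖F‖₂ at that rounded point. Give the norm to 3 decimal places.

11.838

At (1/2, -1/2): F = (2.625, -2.250).
Jacobian J = [[10·p·q - 5·q, 5·p^2 - 5·p - 2], [-5·q, -5·p + 4·q]].
At the point, J = [[0.000, -3.250], [2.500, -4.500]] (det J = 8.125).
Solving J·Δ = −F gives Δ = (2.354, 0.808).
Then the next iterate is (p, q)₁ = (2.854, 0.308).
Re-evaluating at (2.854, 0.308): F = (8.53263, -8.20543), so ‖F‖₂ = 11.838.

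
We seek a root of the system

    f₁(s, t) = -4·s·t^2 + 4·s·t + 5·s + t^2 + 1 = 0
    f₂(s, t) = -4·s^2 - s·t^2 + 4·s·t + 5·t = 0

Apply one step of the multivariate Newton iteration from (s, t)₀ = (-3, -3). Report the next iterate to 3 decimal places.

(-1.219, -2.306)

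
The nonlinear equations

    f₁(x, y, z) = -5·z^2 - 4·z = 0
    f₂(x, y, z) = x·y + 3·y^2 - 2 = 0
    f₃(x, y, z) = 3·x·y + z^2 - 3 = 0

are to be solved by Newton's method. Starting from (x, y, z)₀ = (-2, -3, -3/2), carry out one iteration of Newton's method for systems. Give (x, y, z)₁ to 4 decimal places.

(-1.1953, -1.5707, -1.0227)

At (-2, -3, -3/2): F = (-5.2500, 31.0000, 17.2500).
Jacobian J = [[0, 0, -10·z - 4], [y, x + 6·y, 0], [3·y, 3·x, 2·z]].
At the point, J = [[0.0000, 0.0000, 11.0000], [-3.0000, -20.0000, 0.0000], [-9.0000, -6.0000, -3.0000]] (det J = -1782.0000).
Solving J·Δ = −F gives Δ = (0.8047, 1.4293, 0.4773).
Then the next iterate is (x, y, z)₁ = (-1.1953, -1.5707, -1.0227).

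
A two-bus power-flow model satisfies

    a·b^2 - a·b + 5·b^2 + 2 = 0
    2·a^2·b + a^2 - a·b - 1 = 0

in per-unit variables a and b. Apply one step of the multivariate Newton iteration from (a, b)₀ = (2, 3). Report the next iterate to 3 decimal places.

(1.496, 1.601)

At (2, 3): F = (59.000, 21.000).
Jacobian J = [[b^2 - b, 2·a·b - a + 10·b], [4·a·b + 2·a - b, 2·a^2 - a]].
At the point, J = [[6.000, 40.000], [25.000, 6.000]] (det J = -964.000).
Solving J·Δ = −F gives Δ = (-0.504, -1.399).
Then the next iterate is (a, b)₁ = (1.496, 1.601).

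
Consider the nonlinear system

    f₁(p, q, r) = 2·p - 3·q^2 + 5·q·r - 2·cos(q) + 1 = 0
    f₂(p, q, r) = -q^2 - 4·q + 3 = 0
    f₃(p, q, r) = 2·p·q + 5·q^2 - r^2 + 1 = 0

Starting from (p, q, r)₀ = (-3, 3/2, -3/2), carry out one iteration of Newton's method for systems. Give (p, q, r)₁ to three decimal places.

(-2.616, 0.750, 0.033)

At (-3, 3/2, -3/2): F = (-23.14147, -5.250, 1.000).
Jacobian J = [[2, -6·q + 5·r + 2·sin(q), 5·q], [0, -2·q - 4, 0], [2·q, 2·p + 10·q, -2·r]].
At the point, J = [[2.000, -14.50501, 7.500], [0.000, -7.000, 0.000], [3.000, 9.000, 3.000]] (det J = 115.500).
Solving J·Δ = −F gives Δ = (0.384, -0.750, 1.533).
Then the next iterate is (p, q, r)₁ = (-2.616, 0.750, 0.033).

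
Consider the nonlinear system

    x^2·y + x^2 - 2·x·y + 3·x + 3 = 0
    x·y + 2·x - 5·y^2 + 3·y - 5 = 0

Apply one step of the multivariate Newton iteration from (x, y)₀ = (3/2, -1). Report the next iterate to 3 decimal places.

(-0.461, -0.072)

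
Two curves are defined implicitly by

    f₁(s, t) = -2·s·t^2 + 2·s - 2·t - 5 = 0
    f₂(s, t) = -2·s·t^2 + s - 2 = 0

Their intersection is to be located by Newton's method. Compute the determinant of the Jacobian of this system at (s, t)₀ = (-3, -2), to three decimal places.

-38.000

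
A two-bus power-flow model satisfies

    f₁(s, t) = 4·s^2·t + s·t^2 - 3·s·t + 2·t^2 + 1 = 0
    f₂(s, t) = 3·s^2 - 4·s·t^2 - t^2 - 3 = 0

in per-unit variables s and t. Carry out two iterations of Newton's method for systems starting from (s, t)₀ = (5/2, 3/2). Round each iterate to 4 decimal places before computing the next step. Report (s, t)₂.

At (5/2, 3/2): F = (37.3750, -9.0000).
Jacobian J = [[8·s·t + t^2 - 3·t, 4·s^2 + 2·s·t - 3·s + 4·t], [6·s - 4·t^2, -8·s·t - 2·t]].
At the point, J = [[27.7500, 31.0000], [6.0000, -33.0000]] (det J = -1101.7500).
Solving J·Δ = −F gives Δ = (-0.8662, -0.4302).
Then the next iterate is (s, t)₁ = (1.6338, 1.0698).
Round to (1.6338, 1.0698) and repeat: F = (11.337744, -3.615918), J = [[11.917786, 13.550688], [5.224912, -16.122314]].
Δ = (-0.5088, -0.3892), so (s, t)₂ = (1.1250, 0.6806).

(1.1250, 0.6806)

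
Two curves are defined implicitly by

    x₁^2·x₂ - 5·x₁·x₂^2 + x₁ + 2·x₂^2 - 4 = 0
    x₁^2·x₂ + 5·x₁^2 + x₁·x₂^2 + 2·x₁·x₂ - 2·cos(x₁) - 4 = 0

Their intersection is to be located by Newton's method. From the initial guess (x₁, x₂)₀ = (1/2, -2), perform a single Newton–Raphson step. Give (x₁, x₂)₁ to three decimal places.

At (1/2, -2): F = (-6.000, -5.00517).
Jacobian J = [[2·x₁·x₂ - 5·x₂^2 + 1, x₁^2 - 10·x₁·x₂ + 4·x₂], [2·x₁·x₂ + 10·x₁ + x₂^2 + 2·x₂ + 2·sin(x₁), x₁^2 + 2·x₁·x₂ + 2·x₁]].
At the point, J = [[-21.000, 2.250], [3.95885, -0.750]] (det J = 6.84259).
Solving J·Δ = −F gives Δ = (-2.303, -18.832).
Then the next iterate is (x₁, x₂)₁ = (-1.803, -20.832).

(-1.803, -20.832)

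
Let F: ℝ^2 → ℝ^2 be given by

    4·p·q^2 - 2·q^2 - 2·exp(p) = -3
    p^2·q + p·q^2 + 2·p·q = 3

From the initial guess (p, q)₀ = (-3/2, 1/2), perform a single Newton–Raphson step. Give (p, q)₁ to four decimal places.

(-11.1262, -0.0971)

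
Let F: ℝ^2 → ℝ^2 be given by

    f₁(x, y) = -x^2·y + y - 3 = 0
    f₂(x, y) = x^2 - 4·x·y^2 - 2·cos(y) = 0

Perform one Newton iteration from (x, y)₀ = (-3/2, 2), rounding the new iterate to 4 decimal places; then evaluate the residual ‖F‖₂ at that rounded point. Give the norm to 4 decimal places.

7.3104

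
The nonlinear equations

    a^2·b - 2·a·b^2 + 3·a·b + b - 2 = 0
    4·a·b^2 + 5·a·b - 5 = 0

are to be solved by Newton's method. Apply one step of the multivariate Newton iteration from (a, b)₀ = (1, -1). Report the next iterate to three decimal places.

At (1, -1): F = (-9.000, -6.000).
Jacobian J = [[2·a·b - 2·b^2 + 3·b, a^2 - 4·a·b + 3·a + 1], [4·b^2 + 5·b, 8·a·b + 5·a]].
At the point, J = [[-7.000, 9.000], [-1.000, -3.000]] (det J = 30.000).
Solving J·Δ = −F gives Δ = (-2.700, -1.100).
Then the next iterate is (a, b)₁ = (-1.700, -2.100).

(-1.700, -2.100)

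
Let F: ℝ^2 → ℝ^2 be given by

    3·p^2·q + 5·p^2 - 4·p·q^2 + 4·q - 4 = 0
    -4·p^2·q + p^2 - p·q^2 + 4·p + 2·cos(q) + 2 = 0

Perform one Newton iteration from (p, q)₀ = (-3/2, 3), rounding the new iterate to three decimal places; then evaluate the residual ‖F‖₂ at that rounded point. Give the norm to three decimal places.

27.699

At (-3/2, 3): F = (93.500, -17.22998).
Jacobian J = [[6·p·q + 10·p - 4·q^2, 3·p^2 - 8·p·q + 4], [-8·p·q + 2·p - q^2 + 4, -4·p^2 - 2·p·q - 2·sin(q)]].
At the point, J = [[-78.000, 46.750], [28.000, -0.28224]] (det J = -1286.98528).
Solving J·Δ = −F gives Δ = (0.605, -0.990).
Then the next iterate is (p, q)₁ = (-0.895, 2.010).
Re-evaluating at (-0.895, 2.010): F = (27.33886, -4.45376), so ‖F‖₂ = 27.699.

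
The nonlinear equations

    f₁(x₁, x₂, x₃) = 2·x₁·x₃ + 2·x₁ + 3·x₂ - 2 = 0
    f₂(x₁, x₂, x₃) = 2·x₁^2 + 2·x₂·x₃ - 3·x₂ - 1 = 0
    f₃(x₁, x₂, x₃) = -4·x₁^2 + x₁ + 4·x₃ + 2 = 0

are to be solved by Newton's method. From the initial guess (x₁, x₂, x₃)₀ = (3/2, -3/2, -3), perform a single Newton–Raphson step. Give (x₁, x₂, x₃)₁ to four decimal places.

(0.9524, -0.9325, -0.1310)

At (3/2, -3/2, -3): F = (-12.5000, 17.0000, -17.5000).
Jacobian J = [[2·x₃ + 2, 3, 2·x₁], [4·x₁, 2·x₃ - 3, 2·x₂], [-8·x₁ + 1, 0, 4]].
At the point, J = [[-4.0000, 3.0000, 3.0000], [6.0000, -9.0000, -3.0000], [-11.0000, 0.0000, 4.0000]] (det J = -126.0000).
Solving J·Δ = −F gives Δ = (-0.5476, 0.5675, 2.8690).
Then the next iterate is (x₁, x₂, x₃)₁ = (0.9524, -0.9325, -0.1310).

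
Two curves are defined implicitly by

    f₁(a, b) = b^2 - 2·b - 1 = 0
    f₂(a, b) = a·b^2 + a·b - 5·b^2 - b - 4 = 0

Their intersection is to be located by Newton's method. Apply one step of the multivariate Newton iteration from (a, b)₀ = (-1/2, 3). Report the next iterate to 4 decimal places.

(2.8958, 2.5000)

At (-1/2, 3): F = (2.0000, -58.0000).
Jacobian J = [[0, 2·b - 2], [b^2 + b, 2·a·b + a - 10·b - 1]].
At the point, J = [[0.0000, 4.0000], [12.0000, -34.5000]] (det J = -48.0000).
Solving J·Δ = −F gives Δ = (3.3958, -0.5000).
Then the next iterate is (a, b)₁ = (2.8958, 2.5000).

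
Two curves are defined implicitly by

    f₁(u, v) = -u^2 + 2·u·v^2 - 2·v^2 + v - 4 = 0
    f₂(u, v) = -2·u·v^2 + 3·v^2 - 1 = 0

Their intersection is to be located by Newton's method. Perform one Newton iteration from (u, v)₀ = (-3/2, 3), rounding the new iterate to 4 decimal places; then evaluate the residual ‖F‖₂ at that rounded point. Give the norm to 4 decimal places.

At (-3/2, 3): F = (-48.2500, 53.0000).
Jacobian J = [[-2·u + 2·v^2, 4·u·v - 4·v + 1], [-2·v^2, -4·u·v + 6·v]].
At the point, J = [[21.0000, -29.0000], [-18.0000, 36.0000]] (det J = 234.0000).
Solving J·Δ = −F gives Δ = (0.8547, -1.0449).
Then the next iterate is (u, v)₁ = (-0.6453, 1.9551).
Re-evaluating at (-0.6453, 1.9551): F = (-15.039354, 15.400458), so ‖F‖₂ = 21.5257.

21.5257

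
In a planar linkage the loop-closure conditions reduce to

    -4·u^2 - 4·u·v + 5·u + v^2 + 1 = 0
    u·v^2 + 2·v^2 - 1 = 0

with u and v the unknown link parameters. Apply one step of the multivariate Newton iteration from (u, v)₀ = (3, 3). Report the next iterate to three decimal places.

(1.692, 1.926)

At (3, 3): F = (-47.000, 44.000).
Jacobian J = [[-8·u - 4·v + 5, -4·u + 2·v], [v^2, 2·u·v + 4·v]].
At the point, J = [[-31.000, -6.000], [9.000, 30.000]] (det J = -876.000).
Solving J·Δ = −F gives Δ = (-1.308, -1.074).
Then the next iterate is (u, v)₁ = (1.692, 1.926).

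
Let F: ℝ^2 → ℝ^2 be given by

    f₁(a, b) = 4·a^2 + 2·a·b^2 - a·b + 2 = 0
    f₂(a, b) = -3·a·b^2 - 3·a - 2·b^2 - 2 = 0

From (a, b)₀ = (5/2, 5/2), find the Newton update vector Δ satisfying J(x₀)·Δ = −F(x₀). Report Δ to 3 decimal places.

(-0.984, -1.000)

At (5/2, 5/2): F = (52.000, -68.875).
Jacobian J = [[8·a + 2·b^2 - b, 4·a·b - a], [-3·b^2 - 3, -6·a·b - 4·b]].
At the point, J = [[30.000, 22.500], [-21.750, -47.500]] (det J = -935.625).
Solving J·Δ = −F gives Δ = (-0.984, -1.000).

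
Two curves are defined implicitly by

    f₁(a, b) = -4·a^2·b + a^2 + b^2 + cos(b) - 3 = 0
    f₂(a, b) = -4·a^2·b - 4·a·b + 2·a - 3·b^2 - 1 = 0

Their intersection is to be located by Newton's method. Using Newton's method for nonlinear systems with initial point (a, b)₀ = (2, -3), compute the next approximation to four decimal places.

(1.3222, -2.0044)

At (2, -3): F = (57.010008, 48.0000).
Jacobian J = [[-8·a·b + 2·a, -4·a^2 + 2·b - sin(b)], [-8·a·b - 4·b + 2, -4·a^2 - 4·a - 6·b]].
At the point, J = [[52.0000, -21.858880], [62.0000, -6.0000]] (det J = 1043.250560).
Solving J·Δ = −F gives Δ = (-0.6778, 0.9956).
Then the next iterate is (a, b)₁ = (1.3222, -2.0044).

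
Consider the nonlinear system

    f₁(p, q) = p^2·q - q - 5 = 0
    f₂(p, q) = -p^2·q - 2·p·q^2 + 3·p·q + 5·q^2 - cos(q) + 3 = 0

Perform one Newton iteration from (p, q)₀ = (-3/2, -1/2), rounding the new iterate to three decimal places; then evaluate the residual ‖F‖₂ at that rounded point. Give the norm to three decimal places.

At (-3/2, -1/2): F = (-5.625, 7.49742).
Jacobian J = [[2·p·q, p^2 - 1], [-2·p·q - 2·q^2 + 3·q, -p^2 - 4·p·q + 3·p + 10·q + sin(q)]].
At the point, J = [[1.500, 1.250], [-3.500, -15.22943]] (det J = -18.46914).
Solving J·Δ = −F gives Δ = (4.131, -0.457).
Then the next iterate is (p, q)₁ = (2.631, -0.957).
Re-evaluating at (2.631, -0.957): F = (-10.66751, 1.25498), so ‖F‖₂ = 10.741.

10.741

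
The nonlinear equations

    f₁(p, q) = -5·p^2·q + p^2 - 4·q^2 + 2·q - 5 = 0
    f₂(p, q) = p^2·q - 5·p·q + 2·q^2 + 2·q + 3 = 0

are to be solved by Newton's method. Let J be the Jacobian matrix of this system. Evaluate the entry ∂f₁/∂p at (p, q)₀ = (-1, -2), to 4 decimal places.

-22.0000

∂f₁/∂p = -10·p·q + 2·p.
At (-1, -2) this is -22.0000.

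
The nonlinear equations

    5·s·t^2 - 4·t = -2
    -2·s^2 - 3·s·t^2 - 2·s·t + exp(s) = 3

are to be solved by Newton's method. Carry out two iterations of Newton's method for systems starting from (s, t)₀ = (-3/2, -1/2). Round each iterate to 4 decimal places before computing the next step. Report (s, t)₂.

At (-3/2, -1/2): F = (2.1250, -7.651870).
Jacobian J = [[5·t^2, 10·s·t - 4], [-4·s - 3·t^2 - 2·t + exp(s), -6·s·t - 2·s]].
At the point, J = [[1.2500, 3.5000], [6.473130, -1.5000]] (det J = -24.530956).
Solving J·Δ = −F gives Δ = (0.9618, -0.9506).
Then the next iterate is (s, t)₁ = (-0.5382, -1.4506).
Round to (-0.5382, -1.4506) and repeat: F = (2.139889, -1.159440), J = [[10.521202, 3.807129], [-0.674923, -3.607878]].
Δ = (-0.0934, -0.3039), so (s, t)₂ = (-0.6316, -1.7545).

(-0.6316, -1.7545)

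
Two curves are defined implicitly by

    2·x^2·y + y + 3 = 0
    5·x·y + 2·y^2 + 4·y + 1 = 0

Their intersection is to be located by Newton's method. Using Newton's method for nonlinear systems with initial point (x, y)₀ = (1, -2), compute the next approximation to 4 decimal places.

(-0.0909, -3.9091)

At (1, -2): F = (-3.0000, -9.0000).
Jacobian J = [[4·x·y, 2·x^2 + 1], [5·y, 5·x + 4·y + 4]].
At the point, J = [[-8.0000, 3.0000], [-10.0000, 1.0000]] (det J = 22.0000).
Solving J·Δ = −F gives Δ = (-1.0909, -1.9091).
Then the next iterate is (x, y)₁ = (-0.0909, -3.9091).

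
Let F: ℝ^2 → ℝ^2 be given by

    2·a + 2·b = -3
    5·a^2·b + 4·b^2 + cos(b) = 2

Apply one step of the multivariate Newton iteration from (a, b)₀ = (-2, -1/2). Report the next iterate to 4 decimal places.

At (-2, -1/2): F = (-2.0000, -10.122417).
Jacobian J = [[2, 2], [10·a·b, 5·a^2 + 8·b - sin(b)]].
At the point, J = [[2.0000, 2.0000], [10.0000, 16.479426]] (det J = 12.958851).
Solving J·Δ = −F gives Δ = (0.9811, 0.0189).
Then the next iterate is (a, b)₁ = (-1.0189, -0.4811).

(-1.0189, -0.4811)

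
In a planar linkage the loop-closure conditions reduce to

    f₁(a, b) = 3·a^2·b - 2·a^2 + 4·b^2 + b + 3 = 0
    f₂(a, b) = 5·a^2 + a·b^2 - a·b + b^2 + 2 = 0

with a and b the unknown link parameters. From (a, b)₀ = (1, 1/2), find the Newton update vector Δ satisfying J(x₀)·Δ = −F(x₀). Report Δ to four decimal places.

At (1, 1/2): F = (4.0000, 7.0000).
Jacobian J = [[6·a·b - 4·a, 3·a^2 + 8·b + 1], [10·a + b^2 - b, 2·a·b - a + 2·b]].
At the point, J = [[-1.0000, 8.0000], [9.7500, 1.0000]] (det J = -79.0000).
Solving J·Δ = −F gives Δ = (-0.6582, -0.5823).

(-0.6582, -0.5823)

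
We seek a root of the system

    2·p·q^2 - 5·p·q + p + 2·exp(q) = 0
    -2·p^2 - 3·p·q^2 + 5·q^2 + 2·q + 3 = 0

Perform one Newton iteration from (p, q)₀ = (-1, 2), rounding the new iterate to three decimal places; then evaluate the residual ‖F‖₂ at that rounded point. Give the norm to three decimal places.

9.139

At (-1, 2): F = (15.77811, 37.000).
Jacobian J = [[2·q^2 - 5·q + 1, 4·p·q - 5·p + 2·exp(q)], [-4·p - 3·q^2, -6·p·q + 10·q + 2]].
At the point, J = [[-1.000, 11.77811], [-8.000, 34.000]] (det J = 60.22490).
Solving J·Δ = −F gives Δ = (-1.671, -1.482).
Then the next iterate is (p, q)₁ = (-2.671, 0.518).
Re-evaluating at (-2.671, 0.518): F = (6.17084, -6.74078), so ‖F‖₂ = 9.139.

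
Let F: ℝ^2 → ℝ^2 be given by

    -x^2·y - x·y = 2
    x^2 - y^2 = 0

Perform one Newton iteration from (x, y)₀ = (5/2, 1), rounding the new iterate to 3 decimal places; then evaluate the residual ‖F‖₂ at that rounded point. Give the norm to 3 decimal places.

3.994

At (5/2, 1): F = (-10.750, 5.250).
Jacobian J = [[-2·x·y - y, -x^2 - x], [2·x, -2·y]].
At the point, J = [[-6.000, -8.750], [5.000, -2.000]] (det J = 55.750).
Solving J·Δ = −F gives Δ = (-1.210, -0.399).
Then the next iterate is (x, y)₁ = (1.290, 0.601).
Re-evaluating at (1.290, 0.601): F = (-3.77541, 1.30290), so ‖F‖₂ = 3.994.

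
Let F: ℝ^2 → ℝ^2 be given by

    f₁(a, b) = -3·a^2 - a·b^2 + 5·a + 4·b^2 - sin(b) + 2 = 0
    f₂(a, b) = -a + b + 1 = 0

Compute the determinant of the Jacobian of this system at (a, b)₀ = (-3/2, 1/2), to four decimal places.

18.3724

J = [[-6·a - b^2 + 5, -2·a·b + 8·b - cos(b)], [-1, 1]].
At the point, J = [[13.7500, 4.622417], [-1.0000, 1.0000]].
det J = 18.3724.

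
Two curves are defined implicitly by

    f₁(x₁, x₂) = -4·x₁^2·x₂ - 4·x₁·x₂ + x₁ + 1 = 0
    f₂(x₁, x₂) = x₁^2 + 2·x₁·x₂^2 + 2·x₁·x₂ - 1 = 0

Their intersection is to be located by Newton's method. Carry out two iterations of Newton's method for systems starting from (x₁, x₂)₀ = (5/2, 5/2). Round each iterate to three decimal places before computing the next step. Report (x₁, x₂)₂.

At (5/2, 5/2): F = (-84.000, 49.000).
Jacobian J = [[-8·x₁·x₂ - 4·x₂ + 1, -4·x₁^2 - 4·x₁], [2·x₁ + 2·x₂^2 + 2·x₂, 4·x₁·x₂ + 2·x₁]].
At the point, J = [[-59.000, -35.000], [22.500, 30.000]] (det J = -982.500).
Solving J·Δ = −F gives Δ = (-0.819, -1.019).
Then the next iterate is (x₁, x₂)₁ = (1.681, 1.481).
Round to (1.681, 1.481) and repeat: F = (-24.01705, 14.17896), J = [[-24.84049, -18.02704], [10.71072, 13.32024]].
Δ = (-0.467, -0.689), so (x₁, x₂)₂ = (1.214, 0.792).

(1.214, 0.792)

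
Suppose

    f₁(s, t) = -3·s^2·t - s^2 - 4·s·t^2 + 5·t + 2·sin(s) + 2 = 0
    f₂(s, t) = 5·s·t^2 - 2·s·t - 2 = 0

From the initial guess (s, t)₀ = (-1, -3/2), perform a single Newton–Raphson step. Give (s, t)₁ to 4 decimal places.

At (-1, -3/2): F = (5.317058, -16.2500).
Jacobian J = [[-6·s·t - 2·s - 4·t^2 + 2·cos(s), -3·s^2 - 8·s·t + 5], [5·t^2 - 2·t, 10·s·t - 2·s]].
At the point, J = [[-14.919395, -10.0000], [14.2500, 17.0000]] (det J = -111.129722).
Solving J·Δ = −F gives Δ = (-0.6489, 1.4998).
Then the next iterate is (s, t)₁ = (-1.6489, -0.0002).

(-1.6489, -0.0002)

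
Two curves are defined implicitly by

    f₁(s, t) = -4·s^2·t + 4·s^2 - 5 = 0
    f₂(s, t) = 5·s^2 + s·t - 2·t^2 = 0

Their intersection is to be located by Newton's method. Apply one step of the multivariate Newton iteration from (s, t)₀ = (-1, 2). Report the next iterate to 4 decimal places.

At (-1, 2): F = (-9.0000, -5.0000).
Jacobian J = [[-8·s·t + 8·s, -4·s^2], [10·s + t, s - 4·t]].
At the point, J = [[8.0000, -4.0000], [-8.0000, -9.0000]] (det J = -104.0000).
Solving J·Δ = −F gives Δ = (0.5865, -1.0769).
Then the next iterate is (s, t)₁ = (-0.4135, 0.9231).

(-0.4135, 0.9231)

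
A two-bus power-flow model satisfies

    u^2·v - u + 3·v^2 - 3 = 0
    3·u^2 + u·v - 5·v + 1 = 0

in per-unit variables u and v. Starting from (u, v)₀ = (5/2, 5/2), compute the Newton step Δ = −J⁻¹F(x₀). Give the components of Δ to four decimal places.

(-0.8963, -0.8738)

At (5/2, 5/2): F = (28.8750, 13.5000).
Jacobian J = [[2·u·v - 1, u^2 + 6·v], [6·u + v, u - 5]].
At the point, J = [[11.5000, 21.2500], [17.5000, -2.5000]] (det J = -400.6250).
Solving J·Δ = −F gives Δ = (-0.8963, -0.8738).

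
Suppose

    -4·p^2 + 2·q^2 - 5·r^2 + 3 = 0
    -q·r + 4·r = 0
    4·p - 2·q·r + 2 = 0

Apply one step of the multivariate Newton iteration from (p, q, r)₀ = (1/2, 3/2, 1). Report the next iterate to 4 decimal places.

At (1/2, 3/2, 1): F = (1.5000, 2.5000, 1.0000).
Jacobian J = [[-8·p, 4·q, -10·r], [0, -r, -q + 4], [4, -2·r, -2·q]].
At the point, J = [[-4.0000, 6.0000, -10.0000], [0.0000, -1.0000, 2.5000], [4.0000, -2.0000, -3.0000]] (det J = -12.0000).
Solving J·Δ = −F gives Δ = (9.3333, 12.9167, 4.1667).
Then the next iterate is (p, q, r)₁ = (9.8333, 14.4167, 5.1667).

(9.8333, 14.4167, 5.1667)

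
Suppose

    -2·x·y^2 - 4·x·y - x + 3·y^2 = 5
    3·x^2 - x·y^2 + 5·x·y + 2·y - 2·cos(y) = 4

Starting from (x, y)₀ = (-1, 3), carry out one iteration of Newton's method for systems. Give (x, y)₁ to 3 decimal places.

(0.382, 2.701)

At (-1, 3): F = (53.000, 0.97998).
Jacobian J = [[-2·y^2 - 4·y - 1, -4·x·y - 4·x + 6·y], [6·x - y^2 + 5·y, -2·x·y + 5·x + 2·sin(y) + 2]].
At the point, J = [[-31.000, 34.000], [0.000, 3.28224]] (det J = -101.74944).
Solving J·Δ = −F gives Δ = (1.382, -0.299).
Then the next iterate is (x, y)₁ = (0.382, 2.701).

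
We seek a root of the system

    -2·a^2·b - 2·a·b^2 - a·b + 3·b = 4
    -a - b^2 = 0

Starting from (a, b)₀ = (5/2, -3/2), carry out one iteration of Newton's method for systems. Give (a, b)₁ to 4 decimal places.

At (5/2, -3/2): F = (2.7500, -4.7500).
Jacobian J = [[-4·a·b - 2·b^2 - b, -2·a^2 - 4·a·b - a + 3], [-1, -2·b]].
At the point, J = [[12.0000, 3.0000], [-1.0000, 3.0000]] (det J = 39.0000).
Solving J·Δ = −F gives Δ = (-0.5769, 1.3910).
Then the next iterate is (a, b)₁ = (1.9231, -0.1090).

(1.9231, -0.1090)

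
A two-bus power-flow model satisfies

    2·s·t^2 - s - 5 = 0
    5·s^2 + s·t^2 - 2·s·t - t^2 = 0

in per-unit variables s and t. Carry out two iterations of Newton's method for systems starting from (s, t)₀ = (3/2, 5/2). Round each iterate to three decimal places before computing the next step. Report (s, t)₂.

(0.884, 1.864)

At (3/2, 5/2): F = (12.250, 6.875).
Jacobian J = [[2·t^2 - 1, 4·s·t], [10·s + t^2 - 2·t, 2·s·t - 2·s - 2·t]].
At the point, J = [[11.500, 15.000], [16.250, -0.500]] (det J = -249.500).
Solving J·Δ = −F gives Δ = (-0.438, -0.481).
Then the next iterate is (s, t)₁ = (1.062, 2.019).
Round to (1.062, 2.019) and repeat: F = (2.59619, 1.60360), J = [[7.15272, 8.57671], [10.65836, -1.87364]].
Δ = (-0.178, -0.155), so (s, t)₂ = (0.884, 1.864).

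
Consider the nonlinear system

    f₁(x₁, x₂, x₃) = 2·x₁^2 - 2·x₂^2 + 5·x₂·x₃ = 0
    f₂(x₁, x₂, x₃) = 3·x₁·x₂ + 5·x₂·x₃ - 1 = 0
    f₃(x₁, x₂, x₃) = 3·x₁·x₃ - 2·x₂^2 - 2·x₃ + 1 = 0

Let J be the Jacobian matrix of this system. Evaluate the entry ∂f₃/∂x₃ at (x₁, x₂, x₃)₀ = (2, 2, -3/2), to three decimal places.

∂f₃/∂x₃ = 3·x₁ - 2.
At (2, 2, -3/2) this is 4.000.

4.000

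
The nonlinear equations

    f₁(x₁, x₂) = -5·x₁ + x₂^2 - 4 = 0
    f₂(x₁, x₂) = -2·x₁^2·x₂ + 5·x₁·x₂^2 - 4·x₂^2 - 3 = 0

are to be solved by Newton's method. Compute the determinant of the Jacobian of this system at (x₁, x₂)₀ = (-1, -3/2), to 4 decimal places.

-109.2500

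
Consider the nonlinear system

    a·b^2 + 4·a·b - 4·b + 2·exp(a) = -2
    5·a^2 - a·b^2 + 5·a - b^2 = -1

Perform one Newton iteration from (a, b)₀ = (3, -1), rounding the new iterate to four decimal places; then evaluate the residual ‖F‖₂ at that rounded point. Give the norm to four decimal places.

At (3, -1): F = (37.171074, 57.0000).
Jacobian J = [[b^2 + 4·b + 2·exp(a), 2·a·b + 4·a - 4], [10·a - b^2 + 5, -2·a·b - 2·b]].
At the point, J = [[37.171074, 2.0000], [34.0000, 8.0000]] (det J = 229.368591).
Solving J·Δ = −F gives Δ = (-0.7994, -3.7273).
Then the next iterate is (a, b)₁ = (2.2006, -4.7273).
Re-evaluating at (2.2006, -4.7273): F = (46.536087, -35.308776), so ‖F‖₂ = 58.4150.

58.4150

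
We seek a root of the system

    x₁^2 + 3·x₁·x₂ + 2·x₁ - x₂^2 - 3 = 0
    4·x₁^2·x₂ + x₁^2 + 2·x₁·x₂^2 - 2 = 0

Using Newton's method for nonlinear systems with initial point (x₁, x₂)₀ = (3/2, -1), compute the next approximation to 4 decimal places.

(0.9636, -0.3350)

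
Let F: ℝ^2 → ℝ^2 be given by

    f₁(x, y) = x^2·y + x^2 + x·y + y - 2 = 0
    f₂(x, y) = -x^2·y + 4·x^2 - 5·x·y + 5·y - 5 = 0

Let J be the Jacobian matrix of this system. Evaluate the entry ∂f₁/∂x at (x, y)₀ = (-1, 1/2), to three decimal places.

-2.500

∂f₁/∂x = 2·x·y + 2·x + y.
At (-1, 1/2) this is -2.500.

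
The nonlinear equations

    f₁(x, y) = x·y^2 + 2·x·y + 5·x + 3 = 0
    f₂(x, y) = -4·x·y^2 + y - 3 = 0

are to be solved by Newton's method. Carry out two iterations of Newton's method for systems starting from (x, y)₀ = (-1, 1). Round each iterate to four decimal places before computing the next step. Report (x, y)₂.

At (-1, 1): F = (-5.0000, 2.0000).
Jacobian J = [[y^2 + 2·y + 5, 2·x·y + 2·x], [-4·y^2, -8·x·y + 1]].
At the point, J = [[8.0000, -4.0000], [-4.0000, 9.0000]] (det J = 56.0000).
Solving J·Δ = −F gives Δ = (0.6607, 0.0714).
Then the next iterate is (x, y)₁ = (-0.3393, 1.0714).
Round to (-0.3393, 1.0714) and repeat: F = (0.186966, -0.370673), J = [[8.290698, -1.405652], [-4.591592, 3.908208]].
Δ = (-0.0081, 0.0854), so (x, y)₂ = (-0.3474, 1.1568).

(-0.3474, 1.1568)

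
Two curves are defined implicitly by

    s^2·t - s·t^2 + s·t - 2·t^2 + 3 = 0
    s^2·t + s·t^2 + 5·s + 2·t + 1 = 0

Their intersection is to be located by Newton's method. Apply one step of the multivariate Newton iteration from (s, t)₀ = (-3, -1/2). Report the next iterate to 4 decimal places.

(7.7436, -5.3846)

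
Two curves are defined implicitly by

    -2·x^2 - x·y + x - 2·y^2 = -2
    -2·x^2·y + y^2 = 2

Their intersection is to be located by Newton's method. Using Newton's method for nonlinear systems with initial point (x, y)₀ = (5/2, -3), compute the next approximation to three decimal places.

At (5/2, -3): F = (-18.500, 44.500).
Jacobian J = [[-4·x - y + 1, -x - 4·y], [-4·x·y, -2·x^2 + 2·y]].
At the point, J = [[-6.000, 9.500], [30.000, -18.500]] (det J = -174.000).
Solving J·Δ = −F gives Δ = (-0.463, 1.655).
Then the next iterate is (x, y)₁ = (2.037, -1.345).

(2.037, -1.345)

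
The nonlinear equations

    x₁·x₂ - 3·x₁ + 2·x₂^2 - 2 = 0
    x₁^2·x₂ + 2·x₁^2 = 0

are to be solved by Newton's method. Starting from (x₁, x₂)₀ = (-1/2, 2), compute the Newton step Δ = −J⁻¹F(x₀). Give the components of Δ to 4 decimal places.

(0.1975, -0.8403)

At (-1/2, 2): F = (6.5000, 1.0000).
Jacobian J = [[x₂ - 3, x₁ + 4·x₂], [2·x₁·x₂ + 4·x₁, x₁^2]].
At the point, J = [[-1.0000, 7.5000], [-4.0000, 0.2500]] (det J = 29.7500).
Solving J·Δ = −F gives Δ = (0.1975, -0.8403).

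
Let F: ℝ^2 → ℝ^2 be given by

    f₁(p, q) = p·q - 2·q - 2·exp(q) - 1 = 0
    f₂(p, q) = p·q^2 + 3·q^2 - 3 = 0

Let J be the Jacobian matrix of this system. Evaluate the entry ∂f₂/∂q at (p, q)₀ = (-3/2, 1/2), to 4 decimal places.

∂f₂/∂q = 2·p·q + 6·q.
At (-3/2, 1/2) this is 1.5000.

1.5000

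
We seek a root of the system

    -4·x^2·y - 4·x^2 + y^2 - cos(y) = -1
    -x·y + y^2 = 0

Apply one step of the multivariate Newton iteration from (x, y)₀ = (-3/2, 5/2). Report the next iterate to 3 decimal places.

At (-3/2, 5/2): F = (-23.44886, 10.000).
Jacobian J = [[-8·x·y - 8·x, -4·x^2 + 2·y + sin(y)], [-y, -x + 2·y]].
At the point, J = [[42.000, -3.40153], [-2.500, 6.500]] (det J = 264.49618).
Solving J·Δ = −F gives Δ = (0.448, -1.366).
Then the next iterate is (x, y)₁ = (-1.052, 1.134).

(-1.052, 1.134)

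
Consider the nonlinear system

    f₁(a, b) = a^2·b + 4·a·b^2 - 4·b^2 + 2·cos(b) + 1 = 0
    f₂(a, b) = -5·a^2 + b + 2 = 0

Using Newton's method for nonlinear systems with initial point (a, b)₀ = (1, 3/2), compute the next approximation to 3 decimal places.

At (1, 3/2): F = (2.64147, -1.500).
Jacobian J = [[2·a·b + 4·b^2, a^2 + 8·a·b - 8·b - 2·sin(b)], [-10·a, 1]].
At the point, J = [[12.000, -0.99499], [-10.000, 1.000]] (det J = 2.05010).
Solving J·Δ = −F gives Δ = (-0.560, -4.105).
Then the next iterate is (a, b)₁ = (0.440, -2.605).

(0.440, -2.605)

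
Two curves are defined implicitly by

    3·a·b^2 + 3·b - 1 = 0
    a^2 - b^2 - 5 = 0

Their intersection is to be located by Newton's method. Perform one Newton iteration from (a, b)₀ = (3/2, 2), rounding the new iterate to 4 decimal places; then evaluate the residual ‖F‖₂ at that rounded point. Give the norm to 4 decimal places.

3.7725

At (3/2, 2): F = (23.0000, -6.7500).
Jacobian J = [[3·b^2, 6·a·b + 3], [2·a, -2·b]].
At the point, J = [[12.0000, 21.0000], [3.0000, -4.0000]] (det J = -111.0000).
Solving J·Δ = −F gives Δ = (0.4482, -1.3514).
Then the next iterate is (a, b)₁ = (1.9482, 0.6486).
Re-evaluating at (1.9482, 0.6486): F = (3.404518, -1.625199), so ‖F‖₂ = 3.7725.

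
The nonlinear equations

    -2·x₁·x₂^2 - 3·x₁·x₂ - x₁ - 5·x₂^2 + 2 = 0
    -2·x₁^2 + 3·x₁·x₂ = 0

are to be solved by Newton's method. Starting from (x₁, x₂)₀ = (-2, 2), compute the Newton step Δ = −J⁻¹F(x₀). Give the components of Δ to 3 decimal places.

At (-2, 2): F = (12.000, -20.000).
Jacobian J = [[-2·x₂^2 - 3·x₂ - 1, -4·x₁·x₂ - 3·x₁ - 10·x₂], [-4·x₁ + 3·x₂, 3·x₁]].
At the point, J = [[-15.000, 2.000], [14.000, -6.000]] (det J = 62.000).
Solving J·Δ = −F gives Δ = (0.516, -2.129).

(0.516, -2.129)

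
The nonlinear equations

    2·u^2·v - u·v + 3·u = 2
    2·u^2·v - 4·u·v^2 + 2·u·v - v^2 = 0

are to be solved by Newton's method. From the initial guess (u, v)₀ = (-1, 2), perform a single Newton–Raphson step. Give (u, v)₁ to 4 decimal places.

(-2.0000, -0.6667)

At (-1, 2): F = (1.0000, 12.0000).
Jacobian J = [[4·u·v - v + 3, 2·u^2 - u], [4·u·v - 4·v^2 + 2·v, 2·u^2 - 8·u·v + 2·u - 2·v]].
At the point, J = [[-7.0000, 3.0000], [-20.0000, 12.0000]] (det J = -24.0000).
Solving J·Δ = −F gives Δ = (-1.0000, -2.6667).
Then the next iterate is (u, v)₁ = (-2.0000, -0.6667).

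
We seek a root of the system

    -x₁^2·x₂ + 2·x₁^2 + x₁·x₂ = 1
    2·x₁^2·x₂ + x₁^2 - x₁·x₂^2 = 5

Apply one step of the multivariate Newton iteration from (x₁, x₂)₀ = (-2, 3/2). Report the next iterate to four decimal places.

At (-2, 3/2): F = (-2.0000, 15.5000).
Jacobian J = [[-2·x₁·x₂ + 4·x₁ + x₂, -x₁^2 + x₁], [4·x₁·x₂ + 2·x₁ - x₂^2, 2·x₁^2 - 2·x₁·x₂]].
At the point, J = [[-0.5000, -6.0000], [-18.2500, 14.0000]] (det J = -116.5000).
Solving J·Δ = −F gives Δ = (0.5579, -0.3798).
Then the next iterate is (x₁, x₂)₁ = (-1.4421, 1.1202).

(-1.4421, 1.1202)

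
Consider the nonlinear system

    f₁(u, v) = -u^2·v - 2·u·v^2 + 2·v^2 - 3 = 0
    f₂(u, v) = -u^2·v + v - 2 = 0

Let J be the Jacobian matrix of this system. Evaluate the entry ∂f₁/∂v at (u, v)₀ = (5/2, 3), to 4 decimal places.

-24.2500

∂f₁/∂v = -u^2 - 4·u·v + 4·v.
At (5/2, 3) this is -24.2500.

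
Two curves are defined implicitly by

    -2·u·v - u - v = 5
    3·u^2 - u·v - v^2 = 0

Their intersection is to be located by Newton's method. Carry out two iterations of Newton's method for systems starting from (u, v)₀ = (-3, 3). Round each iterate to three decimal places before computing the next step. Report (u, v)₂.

At (-3, 3): F = (13.000, 27.000).
Jacobian J = [[-2·v - 1, -2·u - 1], [6·u - v, -u - 2·v]].
At the point, J = [[-7.000, 5.000], [-21.000, -3.000]] (det J = 126.000).
Solving J·Δ = −F gives Δ = (1.381, -0.667).
Then the next iterate is (u, v)₁ = (-1.619, 2.333).
Round to (-1.619, 2.333) and repeat: F = (1.84025, 6.19772), J = [[-5.666, 2.238], [-12.047, -3.047]].
Δ = (0.440, 0.293), so (u, v)₂ = (-1.179, 2.626).

(-1.179, 2.626)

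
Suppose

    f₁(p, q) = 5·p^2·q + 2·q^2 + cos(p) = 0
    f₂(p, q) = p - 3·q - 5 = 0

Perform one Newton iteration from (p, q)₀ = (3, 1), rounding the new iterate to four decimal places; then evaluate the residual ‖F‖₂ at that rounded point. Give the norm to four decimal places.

At (3, 1): F = (46.010008, -5.0000).
Jacobian J = [[10·p·q - sin(p), 5·p^2 + 4·q], [1, -3]].
At the point, J = [[29.858880, 49.0000], [1.0000, -3.0000]] (det J = -138.576640).
Solving J·Δ = −F gives Δ = (0.7719, -1.4094).
Then the next iterate is (p, q)₁ = (3.7719, -0.4094).
Re-evaluating at (3.7719, -0.4094): F = (-29.595769, 0.0001), so ‖F‖₂ = 29.5958.

29.5958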